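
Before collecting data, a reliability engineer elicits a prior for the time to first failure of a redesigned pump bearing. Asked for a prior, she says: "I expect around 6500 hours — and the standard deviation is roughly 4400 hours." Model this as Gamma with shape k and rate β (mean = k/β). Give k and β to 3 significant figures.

For Gamma(k, rate β): mean = k/β, variance = k/β², so CV = 1/√k.
CV = SD/mean = 4400/6500 = 0.6769, hence k = 1/CV² = 2.18.
Then β = k/mean = 2.18/6500 = 0.000336.

k ≈ 2.18, β ≈ 0.000336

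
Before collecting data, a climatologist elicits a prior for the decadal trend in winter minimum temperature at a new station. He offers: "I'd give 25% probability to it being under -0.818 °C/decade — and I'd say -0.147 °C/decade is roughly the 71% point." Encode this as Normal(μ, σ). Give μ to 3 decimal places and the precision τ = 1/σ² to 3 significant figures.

μ = -0.449, τ = 3.35

For Normal(μ,σ), the p-quantile is μ + z_p·σ. Here z_{0.25} = -0.6745, z_{0.71} = 0.5534.
So -0.818 = μ − 0.6745σ and -0.147 = μ + 0.5534σ.
Subtracting: σ = (-0.147 − -0.818)/(0.5534 − (-0.6745)) = 0.546.
Then μ = -0.818 − (-0.6745)·0.546 = -0.449.
Precision τ = 1/σ² = 1/0.5465² = 3.35.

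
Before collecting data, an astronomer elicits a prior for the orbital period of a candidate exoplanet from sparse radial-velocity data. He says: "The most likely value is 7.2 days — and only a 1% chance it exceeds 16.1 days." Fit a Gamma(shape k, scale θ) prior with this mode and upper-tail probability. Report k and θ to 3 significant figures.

Gamma(k,θ) with k>1 has mode (k−1)θ, so θ = 7.2/(k−1).
Need P(X < 16.1) = 0.99 with θ tied to k this way. Start at k = 2, θ = 7.2: P(X<16.1) ≈ 0.654.
Too low — raise k to concentrate. Iterating converges to k ≈ 8.42.
Then θ = 7.2/(8.42−1) ≈ 0.97.

k ≈ 8.42, θ ≈ 0.97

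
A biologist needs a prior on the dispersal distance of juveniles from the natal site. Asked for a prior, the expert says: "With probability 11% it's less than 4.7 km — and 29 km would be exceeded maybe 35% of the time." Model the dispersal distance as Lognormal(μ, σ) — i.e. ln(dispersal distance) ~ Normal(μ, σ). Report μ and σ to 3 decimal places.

If T ~ Lognormal(μ,σ) then ln T ~ Normal(μ,σ), so the p-quantile of ln T is μ + z_p·σ.
ln(4.7) = 1.548 and ln(29) = 3.367; z_{0.11} = -1.227, z_{0.65} = 0.3853.
σ = (3.367 − 1.548)/(0.3853 − (-1.227)) = 1.129.
μ = 1.548 − (-1.227)·1.129 = 2.932.

μ ≈ 2.932, σ ≈ 1.129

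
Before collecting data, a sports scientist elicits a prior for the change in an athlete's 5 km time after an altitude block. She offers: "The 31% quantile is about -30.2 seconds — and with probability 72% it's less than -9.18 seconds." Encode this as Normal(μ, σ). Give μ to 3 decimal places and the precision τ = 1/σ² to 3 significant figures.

μ = -20.538, τ = 0.00263

For Normal(μ,σ), the p-quantile is μ + z_p·σ. Here z_{0.31} = -0.4959, z_{0.72} = 0.5828.
So -30.2 = μ − 0.4959σ and -9.18 = μ + 0.5828σ.
Subtracting: σ = (-9.18 − -30.2)/(0.5828 − (-0.4959)) = 19.487.
Then μ = -30.2 − (-0.4959)·19.487 = -20.538.
Precision τ = 1/σ² = 1/19.49² = 0.00263.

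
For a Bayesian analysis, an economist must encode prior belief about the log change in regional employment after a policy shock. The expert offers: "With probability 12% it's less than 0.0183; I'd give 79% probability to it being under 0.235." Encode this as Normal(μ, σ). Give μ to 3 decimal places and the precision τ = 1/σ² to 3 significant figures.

For Normal(μ,σ), the p-quantile is μ + z_p·σ. Here z_{0.12} = -1.175, z_{0.79} = 0.8064.
So 0.0183 = μ − 1.175σ and 0.235 = μ + 0.8064σ.
Subtracting: σ = (0.235 − 0.0183)/(0.8064 − (-1.175)) = 0.109.
Then μ = 0.0183 − (-1.175)·0.109 = 0.147.
Precision τ = 1/σ² = 1/0.1094² = 83.6.

μ = 0.147, τ = 83.6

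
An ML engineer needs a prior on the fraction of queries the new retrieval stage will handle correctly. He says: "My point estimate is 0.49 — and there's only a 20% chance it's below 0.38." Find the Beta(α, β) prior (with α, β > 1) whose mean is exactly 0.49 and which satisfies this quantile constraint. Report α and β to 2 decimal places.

α ≈ 7.25, β ≈ 7.54

With mean 0.49 fixed, write α = 0.49s, β = 0.51s where s = α+β.
Need P(θ < 0.38) = 0.2 under Beta(0.49s, 0.51s). Normal approximation: (q−m)/√(m(1−m)/s) ≈ z_{0.2} = -0.842, so s ≈ 0.49·0.51·(-0.842)²/(0.38−0.49)² = 14.6.
At s = 14.6: P(θ<0.38) ≈ 0.201. Adjusting to match 0.2 gives s ≈ 14.79.
So α = 0.49·14.79 ≈ 7.25, β = 0.51·14.79 ≈ 7.54.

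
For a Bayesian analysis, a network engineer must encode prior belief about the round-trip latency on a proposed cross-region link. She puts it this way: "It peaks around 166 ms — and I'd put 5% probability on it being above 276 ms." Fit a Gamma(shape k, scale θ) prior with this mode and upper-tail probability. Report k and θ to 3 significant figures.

k ≈ 11.8, θ ≈ 15.4

Gamma(k,θ) with k>1 has mode (k−1)θ, so θ = 166/(k−1).
Need P(X < 276) = 0.95 with θ tied to k this way. Start at k = 2, θ = 166: P(X<276) ≈ 0.495.
Too low — raise k to concentrate. Iterating converges to k ≈ 11.8.
Then θ = 166/(11.8−1) ≈ 15.4.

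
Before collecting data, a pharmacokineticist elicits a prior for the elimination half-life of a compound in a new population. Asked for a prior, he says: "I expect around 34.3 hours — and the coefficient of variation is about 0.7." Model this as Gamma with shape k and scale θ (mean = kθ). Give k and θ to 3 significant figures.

k ≈ 2.04, θ ≈ 16.8

For Gamma(k, scale θ): mean = kθ, variance = kθ², so CV = 1/√k.
CV = 0.7, hence k = 1/CV² = 2.04.
Then θ = mean/k = 34.3/2.04 = 16.8.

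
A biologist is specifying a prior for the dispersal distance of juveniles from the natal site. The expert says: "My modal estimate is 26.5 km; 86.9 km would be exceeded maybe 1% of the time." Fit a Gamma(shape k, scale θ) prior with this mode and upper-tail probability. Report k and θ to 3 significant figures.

Gamma(k,θ) with k>1 has mode (k−1)θ, so θ = 26.5/(k−1).
Need P(X < 86.9) = 0.99 with θ tied to k this way. Start at k = 2, θ = 26.5: P(X<86.9) ≈ 0.839.
Too low — raise k to concentrate. Iterating converges to k ≈ 4.12.
Then θ = 26.5/(4.12−1) ≈ 8.49.

k ≈ 4.12, θ ≈ 8.49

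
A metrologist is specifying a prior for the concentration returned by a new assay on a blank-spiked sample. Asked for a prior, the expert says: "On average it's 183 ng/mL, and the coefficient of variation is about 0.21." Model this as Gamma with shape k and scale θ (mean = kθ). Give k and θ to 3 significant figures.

For Gamma(k, scale θ): mean = kθ, variance = kθ², so CV = 1/√k.
CV = 0.21, hence k = 1/CV² = 22.7.
Then θ = mean/k = 183/22.7 = 8.07.

k ≈ 22.7, θ ≈ 8.07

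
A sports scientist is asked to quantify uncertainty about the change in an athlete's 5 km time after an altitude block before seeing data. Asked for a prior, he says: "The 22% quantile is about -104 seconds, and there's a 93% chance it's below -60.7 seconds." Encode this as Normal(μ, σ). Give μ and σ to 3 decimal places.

For Normal(μ,σ), the p-quantile is μ + z_p·σ. Here z_{0.22} = -0.7722, z_{0.93} = 1.476.
So -104 = μ − 0.7722σ and -60.7 = μ + 1.476σ.
Subtracting: σ = (-60.7 − -104)/(1.476 − (-0.7722)) = 19.262.
Then μ = -104 − (-0.7722)·19.262 = -89.126.

μ = -89.126, σ = 19.262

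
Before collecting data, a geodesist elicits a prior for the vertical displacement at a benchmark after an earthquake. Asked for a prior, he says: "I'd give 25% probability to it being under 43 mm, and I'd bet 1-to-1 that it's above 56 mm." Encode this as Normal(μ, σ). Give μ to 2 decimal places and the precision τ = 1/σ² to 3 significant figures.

μ = 56.00, τ = 0.00269

For Normal(μ,σ), the p-quantile is μ + z_p·σ. Here z_{0.25} = -0.6745, z_{0.5} = 0.
So 43 = μ − 0.6745σ and 56 = μ + 0σ.
Subtracting: σ = (56 − 43)/(0 − (-0.6745)) = 19.27.
Then μ = 43 − (-0.6745)·19.27 = 56.00.
Precision τ = 1/σ² = 1/19.27² = 0.00269.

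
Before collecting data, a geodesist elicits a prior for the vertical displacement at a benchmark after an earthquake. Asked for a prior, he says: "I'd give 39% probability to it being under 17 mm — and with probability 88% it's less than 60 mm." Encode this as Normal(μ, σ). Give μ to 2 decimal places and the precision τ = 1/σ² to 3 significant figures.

For Normal(μ,σ), the p-quantile is μ + z_p·σ. Here z_{0.39} = -0.2793, z_{0.88} = 1.175.
So 17 = μ − 0.2793σ and 60 = μ + 1.175σ.
Subtracting: σ = (60 − 17)/(1.175 − (-0.2793)) = 29.57.
Then μ = 17 − (-0.2793)·29.57 = 25.26.
Precision τ = 1/σ² = 1/29.57² = 0.00114.

μ = 25.26, τ = 0.00114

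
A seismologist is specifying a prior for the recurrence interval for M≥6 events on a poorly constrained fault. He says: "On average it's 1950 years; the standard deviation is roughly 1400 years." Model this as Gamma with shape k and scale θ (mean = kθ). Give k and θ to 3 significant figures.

For Gamma(k, scale θ): mean = kθ, variance = kθ², so CV = 1/√k.
CV = SD/mean = 1400/1950 = 0.7179, hence k = 1/CV² = 1.94.
Then θ = mean/k = 1950/1.94 = 1010.

k ≈ 1.94, θ ≈ 1010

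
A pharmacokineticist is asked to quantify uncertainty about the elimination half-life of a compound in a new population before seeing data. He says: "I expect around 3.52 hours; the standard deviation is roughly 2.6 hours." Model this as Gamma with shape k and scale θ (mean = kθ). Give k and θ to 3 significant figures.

k ≈ 1.83, θ ≈ 1.92

For Gamma(k, scale θ): mean = kθ, variance = kθ², so CV = 1/√k.
CV = SD/mean = 2.6/3.52 = 0.7386, hence k = 1/CV² = 1.83.
Then θ = mean/k = 3.52/1.83 = 1.92.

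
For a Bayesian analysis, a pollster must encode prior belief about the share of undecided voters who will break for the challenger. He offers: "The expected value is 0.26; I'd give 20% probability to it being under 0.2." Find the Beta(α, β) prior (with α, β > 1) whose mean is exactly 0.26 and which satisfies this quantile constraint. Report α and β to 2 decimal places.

α ≈ 10.16, β ≈ 28.91

With mean 0.26 fixed, write α = 0.26s, β = 0.74s where s = α+β.
Need P(θ < 0.2) = 0.2 under Beta(0.26s, 0.74s). Normal approximation: (q−m)/√(m(1−m)/s) ≈ z_{0.2} = -0.842, so s ≈ 0.26·0.74·(-0.842)²/(0.2−0.26)² = 37.9.
At s = 37.9: P(θ<0.2) ≈ 0.204. Adjusting to match 0.2 gives s ≈ 39.06.
So α = 0.26·39.06 ≈ 10.16, β = 0.74·39.06 ≈ 28.91.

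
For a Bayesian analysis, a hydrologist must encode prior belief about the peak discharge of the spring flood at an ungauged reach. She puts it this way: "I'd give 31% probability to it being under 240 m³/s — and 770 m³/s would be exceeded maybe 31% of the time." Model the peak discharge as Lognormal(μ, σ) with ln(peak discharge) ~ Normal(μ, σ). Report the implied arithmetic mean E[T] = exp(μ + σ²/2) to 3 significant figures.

E[T] ≈ 858 m³/s

If T ~ Lognormal(μ,σ) then ln T ~ Normal(μ,σ), so the p-quantile of ln T is μ + z_p·σ.
ln(240) = 5.481 and ln(770) = 6.646; z_{0.31} = -0.4959, z_{0.69} = 0.4959.
σ = (6.646 − 5.481)/(0.4959 − (-0.4959)) = 1.176.
μ = 5.481 − (-0.4959)·1.176 = 6.064.
E[T] = exp(μ + σ²/2) = exp(6.064 + 0.6909) = 858 m³/s.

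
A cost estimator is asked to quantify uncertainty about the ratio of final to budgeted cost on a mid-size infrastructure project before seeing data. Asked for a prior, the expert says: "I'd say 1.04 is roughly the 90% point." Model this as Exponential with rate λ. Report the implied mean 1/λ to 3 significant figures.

mean ≈ 0.452

P(T < 1.04) = 1 − e^(−λ·1.04) = 0.9, so λ = −ln(1−0.9)/1.04 = −ln(0.1)/1.04 = 2.21.
Mean = 1/λ = 0.452.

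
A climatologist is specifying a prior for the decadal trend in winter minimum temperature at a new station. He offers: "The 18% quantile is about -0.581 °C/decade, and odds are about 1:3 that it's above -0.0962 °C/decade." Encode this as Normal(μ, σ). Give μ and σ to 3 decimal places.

For Normal(μ,σ), the p-quantile is μ + z_p·σ. Here z_{0.18} = -0.9154, z_{0.75} = 0.6745.
So -0.581 = μ − 0.9154σ and -0.0962 = μ + 0.6745σ.
Subtracting: σ = (-0.0962 − -0.581)/(0.6745 − (-0.9154)) = 0.305.
Then μ = -0.581 − (-0.9154)·0.305 = -0.302.

μ = -0.302, σ = 0.305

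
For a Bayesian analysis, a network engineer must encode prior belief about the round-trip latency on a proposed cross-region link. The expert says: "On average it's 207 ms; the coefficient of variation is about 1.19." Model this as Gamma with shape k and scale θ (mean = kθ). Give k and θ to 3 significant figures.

For Gamma(k, scale θ): mean = kθ, variance = kθ², so CV = 1/√k.
CV = 1.19, hence k = 1/CV² = 0.706.
Then θ = mean/k = 207/0.706 = 293.

k ≈ 0.706, θ ≈ 293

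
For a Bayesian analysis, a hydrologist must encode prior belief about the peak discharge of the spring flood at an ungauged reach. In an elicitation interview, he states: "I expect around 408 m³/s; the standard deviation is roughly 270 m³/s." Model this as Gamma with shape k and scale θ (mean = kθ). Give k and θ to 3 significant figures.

For Gamma(k, scale θ): mean = kθ, variance = kθ², so CV = 1/√k.
CV = SD/mean = 270/408 = 0.6618, hence k = 1/CV² = 2.28.
Then θ = mean/k = 408/2.28 = 179.

k ≈ 2.28, θ ≈ 179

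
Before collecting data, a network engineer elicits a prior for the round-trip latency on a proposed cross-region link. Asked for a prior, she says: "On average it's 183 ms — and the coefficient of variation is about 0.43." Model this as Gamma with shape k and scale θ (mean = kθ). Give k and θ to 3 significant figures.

For Gamma(k, scale θ): mean = kθ, variance = kθ², so CV = 1/√k.
CV = 0.43, hence k = 1/CV² = 5.41.
Then θ = mean/k = 183/5.41 = 33.8.

k ≈ 5.41, θ ≈ 33.8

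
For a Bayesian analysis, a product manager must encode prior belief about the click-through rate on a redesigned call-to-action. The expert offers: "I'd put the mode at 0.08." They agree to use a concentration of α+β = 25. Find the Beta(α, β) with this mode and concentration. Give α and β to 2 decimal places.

For α,β > 1 the Beta mode is (α−1)/(α+β−2). With α+β = 25, the mode is (α−1)/23.
Set (α−1)/23 = 0.08 → α = 1 + 0.08·23 = 2.84.
β = 25 − α = 22.16.

α = 2.84, β = 22.16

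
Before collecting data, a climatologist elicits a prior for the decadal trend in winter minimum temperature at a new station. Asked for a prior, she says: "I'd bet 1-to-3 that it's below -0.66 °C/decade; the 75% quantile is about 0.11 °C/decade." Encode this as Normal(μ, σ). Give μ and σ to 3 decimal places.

For Normal(μ,σ), the p-quantile is μ + z_p·σ. Here z_{0.25} = -0.6745, z_{0.75} = 0.6745.
So -0.66 = μ − 0.6745σ and 0.11 = μ + 0.6745σ.
Subtracting: σ = (0.11 − -0.66)/(0.6745 − (-0.6745)) = 0.571.
Then μ = -0.66 − (-0.6745)·0.571 = -0.275.

μ = -0.275, σ = 0.571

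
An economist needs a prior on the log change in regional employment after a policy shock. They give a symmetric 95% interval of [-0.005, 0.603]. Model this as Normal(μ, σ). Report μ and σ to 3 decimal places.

A symmetric 95% interval runs μ ± z·σ with z = 1.96.
Half-width = 0.304, so σ = 0.304/1.96 = 0.155.
μ is the interval midpoint, 0.299.

μ = 0.299, σ = 0.155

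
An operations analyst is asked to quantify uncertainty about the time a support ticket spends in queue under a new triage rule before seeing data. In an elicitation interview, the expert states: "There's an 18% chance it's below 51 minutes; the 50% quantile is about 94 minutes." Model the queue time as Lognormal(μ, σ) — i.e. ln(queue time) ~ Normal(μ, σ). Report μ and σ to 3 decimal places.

μ ≈ 4.543, σ ≈ 0.668

If T ~ Lognormal(μ,σ) then ln T ~ Normal(μ,σ), so the p-quantile of ln T is μ + z_p·σ.
ln(51) = 3.932 and ln(94) = 4.543; z_{0.18} = -0.9154, z_{0.5} = 0.
σ = (4.543 − 3.932)/(0 − (-0.9154)) = 0.668.
μ = 3.932 − (-0.9154)·0.668 = 4.543.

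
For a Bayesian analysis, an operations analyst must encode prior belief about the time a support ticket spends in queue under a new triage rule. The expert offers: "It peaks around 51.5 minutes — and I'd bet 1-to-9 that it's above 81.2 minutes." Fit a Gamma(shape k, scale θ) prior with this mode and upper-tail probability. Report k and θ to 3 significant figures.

k ≈ 10, θ ≈ 5.7

Gamma(k,θ) with k>1 has mode (k−1)θ, so θ = 51.5/(k−1).
Need P(X < 81.2) = 0.9 with θ tied to k this way. Start at k = 2, θ = 51.5: P(X<81.2) ≈ 0.468.
Too low — raise k to concentrate. Iterating converges to k ≈ 10.
Then θ = 51.5/(10−1) ≈ 5.7.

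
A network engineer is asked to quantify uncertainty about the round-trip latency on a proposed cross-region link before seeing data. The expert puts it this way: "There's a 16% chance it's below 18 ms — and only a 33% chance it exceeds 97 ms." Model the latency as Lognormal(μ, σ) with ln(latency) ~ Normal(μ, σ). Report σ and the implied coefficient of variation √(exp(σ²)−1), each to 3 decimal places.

σ ≈ 1.174, CV ≈ 1.724

If T ~ Lognormal(μ,σ) then ln T ~ Normal(μ,σ), so the p-quantile of ln T is μ + z_p·σ.
ln(18) = 2.89 and ln(97) = 4.575; z_{0.16} = -0.9945, z_{0.67} = 0.4399.
σ = (4.575 − 2.89)/(0.4399 − (-0.9945)) = 1.174.
μ = 2.89 − (-0.9945)·1.174 = 4.058.
CV = √(exp(σ²)−1) = √(exp(1.3789)−1) = 1.724.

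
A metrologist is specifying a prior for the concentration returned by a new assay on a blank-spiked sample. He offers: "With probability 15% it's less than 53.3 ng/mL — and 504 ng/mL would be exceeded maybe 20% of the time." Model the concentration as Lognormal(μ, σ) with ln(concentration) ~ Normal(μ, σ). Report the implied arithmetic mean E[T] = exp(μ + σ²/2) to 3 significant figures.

E[T] ≈ 377 ng/mL

If T ~ Lognormal(μ,σ) then ln T ~ Normal(μ,σ), so the p-quantile of ln T is μ + z_p·σ.
ln(53.3) = 3.976 and ln(504) = 6.223; z_{0.15} = -1.036, z_{0.8} = 0.8416.
σ = (6.223 − 3.976)/(0.8416 − (-1.036)) = 1.196.
μ = 3.976 − (-1.036)·1.196 = 5.216.
E[T] = exp(μ + σ²/2) = exp(5.216 + 0.7155) = 377 ng/mL.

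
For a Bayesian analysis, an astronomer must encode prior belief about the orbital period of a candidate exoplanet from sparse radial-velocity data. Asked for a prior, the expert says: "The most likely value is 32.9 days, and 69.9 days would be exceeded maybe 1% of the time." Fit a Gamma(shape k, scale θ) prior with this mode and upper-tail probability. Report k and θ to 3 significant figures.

Gamma(k,θ) with k>1 has mode (k−1)θ, so θ = 32.9/(k−1).
Need P(X < 69.9) = 0.99 with θ tied to k this way. Start at k = 2, θ = 32.9: P(X<69.9) ≈ 0.627.
Too low — raise k to concentrate. Iterating converges to k ≈ 9.55.
Then θ = 32.9/(9.55−1) ≈ 3.85.

k ≈ 9.55, θ ≈ 3.85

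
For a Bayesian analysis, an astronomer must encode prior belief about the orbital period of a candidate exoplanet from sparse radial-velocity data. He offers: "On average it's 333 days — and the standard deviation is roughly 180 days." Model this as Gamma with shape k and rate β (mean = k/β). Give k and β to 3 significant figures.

For Gamma(k, rate β): mean = k/β, variance = k/β², so CV = 1/√k.
CV = SD/mean = 180/333 = 0.5405, hence k = 1/CV² = 3.42.
Then β = k/mean = 3.42/333 = 0.0103.

k ≈ 3.42, β ≈ 0.0103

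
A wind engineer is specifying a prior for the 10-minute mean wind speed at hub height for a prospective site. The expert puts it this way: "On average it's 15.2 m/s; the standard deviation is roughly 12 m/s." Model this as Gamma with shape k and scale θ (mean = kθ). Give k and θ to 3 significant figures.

k ≈ 1.6, θ ≈ 9.47

For Gamma(k, scale θ): mean = kθ, variance = kθ², so CV = 1/√k.
CV = SD/mean = 12/15.2 = 0.7895, hence k = 1/CV² = 1.6.
Then θ = mean/k = 15.2/1.6 = 9.47.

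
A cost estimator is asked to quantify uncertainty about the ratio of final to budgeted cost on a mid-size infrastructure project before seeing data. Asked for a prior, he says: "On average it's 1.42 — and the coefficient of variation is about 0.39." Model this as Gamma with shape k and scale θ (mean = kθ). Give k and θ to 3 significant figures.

k ≈ 6.57, θ ≈ 0.216

For Gamma(k, scale θ): mean = kθ, variance = kθ², so CV = 1/√k.
CV = 0.39, hence k = 1/CV² = 6.57.
Then θ = mean/k = 1.42/6.57 = 0.216.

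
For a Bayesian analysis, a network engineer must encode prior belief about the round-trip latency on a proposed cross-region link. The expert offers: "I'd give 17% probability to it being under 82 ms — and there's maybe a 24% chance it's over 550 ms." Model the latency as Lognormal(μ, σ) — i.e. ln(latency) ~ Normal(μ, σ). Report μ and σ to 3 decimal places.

If T ~ Lognormal(μ,σ) then ln T ~ Normal(μ,σ), so the p-quantile of ln T is μ + z_p·σ.
ln(82) = 4.407 and ln(550) = 6.31; z_{0.17} = -0.9542, z_{0.76} = 0.7063.
σ = (6.31 − 4.407)/(0.7063 − (-0.9542)) = 1.146.
μ = 4.407 − (-0.9542)·1.146 = 5.500.

μ ≈ 5.500, σ ≈ 1.146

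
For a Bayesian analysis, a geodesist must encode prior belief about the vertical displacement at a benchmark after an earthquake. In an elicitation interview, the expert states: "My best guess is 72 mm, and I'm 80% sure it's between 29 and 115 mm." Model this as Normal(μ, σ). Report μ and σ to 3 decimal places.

A symmetric 80% interval runs μ ± z·σ with z = 1.282.
Half-width = 43, so σ = 43/1.282 = 33.553.
μ is the stated best guess, 72.000.

μ = 72.000, σ = 33.553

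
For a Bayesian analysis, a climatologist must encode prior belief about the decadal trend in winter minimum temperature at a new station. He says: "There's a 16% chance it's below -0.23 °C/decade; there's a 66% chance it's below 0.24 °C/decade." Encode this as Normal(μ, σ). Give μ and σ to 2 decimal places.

μ = 0.10, σ = 0.33

The p-quantile of Normal(μ,σ) is μ + z_p·σ, with z_{0.16} = -0.9945 and z_{0.66} = 0.4125.
Eliminate σ: μ = (z₂·x₁ − z₁·x₂)/(z₂ − z₁) = (0.4125·-0.23 − (-0.9945)·0.24)/1.407 = 0.10.
Then σ = (x₂ − x₁)/(z₂ − z₁) = (0.24 − -0.23)/1.407 = 0.33.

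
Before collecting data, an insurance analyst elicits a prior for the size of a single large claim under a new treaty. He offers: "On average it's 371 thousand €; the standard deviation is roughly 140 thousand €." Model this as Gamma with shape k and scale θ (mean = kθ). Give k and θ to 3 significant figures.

For Gamma(k, scale θ): mean = kθ, variance = kθ², so CV = 1/√k.
CV = SD/mean = 140/371 = 0.3774, hence k = 1/CV² = 7.02.
Then θ = mean/k = 371/7.02 = 52.8.

k ≈ 7.02, θ ≈ 52.8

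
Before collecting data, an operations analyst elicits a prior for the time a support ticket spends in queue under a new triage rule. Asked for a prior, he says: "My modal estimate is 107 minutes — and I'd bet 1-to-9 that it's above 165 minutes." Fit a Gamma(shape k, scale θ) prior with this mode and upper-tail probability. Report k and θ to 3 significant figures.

k ≈ 11, θ ≈ 10.7

Gamma(k,θ) with k>1 has mode (k−1)θ, so θ = 107/(k−1).
Need P(X < 165) = 0.9 with θ tied to k this way. Start at k = 2, θ = 107: P(X<165) ≈ 0.456.
Too low — raise k to concentrate. Iterating converges to k ≈ 11.
Then θ = 107/(11−1) ≈ 10.7.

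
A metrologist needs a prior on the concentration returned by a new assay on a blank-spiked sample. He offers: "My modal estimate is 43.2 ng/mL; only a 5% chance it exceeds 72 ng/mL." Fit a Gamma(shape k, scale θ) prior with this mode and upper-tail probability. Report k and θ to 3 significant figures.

Gamma(k,θ) with k>1 has mode (k−1)θ, so θ = 43.2/(k−1).
Need P(X < 72) = 0.95 with θ tied to k this way. Start at k = 2, θ = 43.2: P(X<72) ≈ 0.496.
Too low — raise k to concentrate. Iterating converges to k ≈ 11.7.
Then θ = 43.2/(11.7−1) ≈ 4.04.

k ≈ 11.7, θ ≈ 4.04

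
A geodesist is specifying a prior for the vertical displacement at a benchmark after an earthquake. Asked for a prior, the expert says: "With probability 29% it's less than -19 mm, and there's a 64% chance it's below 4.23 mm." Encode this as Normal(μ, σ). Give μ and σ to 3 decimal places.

For Normal(μ,σ), the p-quantile is μ + z_p·σ. Here z_{0.29} = -0.5534, z_{0.64} = 0.3585.
So -19 = μ − 0.5534σ and 4.23 = μ + 0.3585σ.
Subtracting: σ = (4.23 − -19)/(0.3585 − (-0.5534)) = 25.476.
Then μ = -19 − (-0.5534)·25.476 = -4.902.

μ = -4.902, σ = 25.476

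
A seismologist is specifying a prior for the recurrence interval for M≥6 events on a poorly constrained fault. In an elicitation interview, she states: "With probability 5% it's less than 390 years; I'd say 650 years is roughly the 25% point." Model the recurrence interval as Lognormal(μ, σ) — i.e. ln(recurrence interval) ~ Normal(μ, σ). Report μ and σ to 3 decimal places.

If T ~ Lognormal(μ,σ) then ln T ~ Normal(μ,σ), so the p-quantile of ln T is μ + z_p·σ.
ln(390) = 5.966 and ln(650) = 6.477; z_{0.05} = -1.645, z_{0.25} = -0.6745.
σ = (6.477 − 5.966)/(-0.6745 − (-1.645)) = 0.526.
μ = 5.966 − (-1.645)·0.526 = 6.832.

μ ≈ 6.832, σ ≈ 0.526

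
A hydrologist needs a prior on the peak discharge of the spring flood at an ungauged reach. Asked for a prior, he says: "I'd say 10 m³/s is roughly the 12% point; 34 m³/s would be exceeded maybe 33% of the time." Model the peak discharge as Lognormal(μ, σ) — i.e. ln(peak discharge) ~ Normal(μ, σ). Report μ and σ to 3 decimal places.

μ ≈ 3.193, σ ≈ 0.758

If T ~ Lognormal(μ,σ) then ln T ~ Normal(μ,σ), so the p-quantile of ln T is μ + z_p·σ.
ln(10) = 2.303 and ln(34) = 3.526; z_{0.12} = -1.175, z_{0.67} = 0.4399.
σ = (3.526 − 2.303)/(0.4399 − (-1.175)) = 0.758.
μ = 2.303 − (-1.175)·0.758 = 3.193.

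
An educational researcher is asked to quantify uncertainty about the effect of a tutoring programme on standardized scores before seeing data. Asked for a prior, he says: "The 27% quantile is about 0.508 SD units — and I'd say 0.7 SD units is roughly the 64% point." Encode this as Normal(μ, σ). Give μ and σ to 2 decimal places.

μ = 0.63, σ = 0.20

For Normal(μ,σ), the p-quantile is μ + z_p·σ. Here z_{0.27} = -0.6128, z_{0.64} = 0.3585.
So 0.508 = μ − 0.6128σ and 0.7 = μ + 0.3585σ.
Subtracting: σ = (0.7 − 0.508)/(0.3585 − (-0.6128)) = 0.20.
Then μ = 0.508 − (-0.6128)·0.20 = 0.63.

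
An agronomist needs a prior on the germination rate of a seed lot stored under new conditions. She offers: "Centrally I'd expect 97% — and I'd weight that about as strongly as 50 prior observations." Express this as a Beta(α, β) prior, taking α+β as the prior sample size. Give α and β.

Under the effective-sample-size interpretation, Beta(α, β) has prior mean α/(α+β) and prior sample size α+β.
So α+β = 50 and α/(α+β) = 0.97, giving α = 0.97·50 = 48.5 and β = 50 − 48.5 = 1.5.

α = 48.5, β = 1.5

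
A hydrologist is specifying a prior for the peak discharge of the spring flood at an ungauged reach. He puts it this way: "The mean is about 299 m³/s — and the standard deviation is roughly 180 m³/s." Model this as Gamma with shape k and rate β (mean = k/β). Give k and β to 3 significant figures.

For Gamma(k, rate β): mean = k/β, variance = k/β², so CV = 1/√k.
CV = SD/mean = 180/299 = 0.602, hence k = 1/CV² = 2.76.
Then β = k/mean = 2.76/299 = 0.00923.

k ≈ 2.76, β ≈ 0.00923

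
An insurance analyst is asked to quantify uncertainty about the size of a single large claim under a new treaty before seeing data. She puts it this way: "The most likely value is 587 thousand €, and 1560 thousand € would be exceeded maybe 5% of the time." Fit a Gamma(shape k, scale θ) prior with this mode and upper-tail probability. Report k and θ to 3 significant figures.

Gamma(k,θ) with k>1 has mode (k−1)θ, so θ = 587/(k−1).
Need P(X < 1560) = 0.95 with θ tied to k this way. Start at k = 2, θ = 587: P(X<1560) ≈ 0.744.
Too low — raise k to concentrate. Iterating converges to k ≈ 3.82.
Then θ = 587/(3.82−1) ≈ 208.

k ≈ 3.82, θ ≈ 208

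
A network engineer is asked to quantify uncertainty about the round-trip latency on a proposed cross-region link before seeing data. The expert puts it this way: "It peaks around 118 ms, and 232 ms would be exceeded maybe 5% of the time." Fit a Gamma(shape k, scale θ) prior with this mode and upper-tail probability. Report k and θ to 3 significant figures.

Gamma(k,θ) with k>1 has mode (k−1)θ, so θ = 118/(k−1).
Need P(X < 232) = 0.95 with θ tied to k this way. Start at k = 2, θ = 118: P(X<232) ≈ 0.585.
Too low — raise k to concentrate. Iterating converges to k ≈ 7.07.
Then θ = 118/(7.07−1) ≈ 19.4.

k ≈ 7.07, θ ≈ 19.4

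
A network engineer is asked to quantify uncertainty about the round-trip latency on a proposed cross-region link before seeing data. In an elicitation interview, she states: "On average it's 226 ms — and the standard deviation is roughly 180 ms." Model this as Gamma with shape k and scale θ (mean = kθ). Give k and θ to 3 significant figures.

For Gamma(k, scale θ): mean = kθ, variance = kθ², so CV = 1/√k.
CV = SD/mean = 180/226 = 0.7965, hence k = 1/CV² = 1.58.
Then θ = mean/k = 226/1.58 = 143.

k ≈ 1.58, θ ≈ 143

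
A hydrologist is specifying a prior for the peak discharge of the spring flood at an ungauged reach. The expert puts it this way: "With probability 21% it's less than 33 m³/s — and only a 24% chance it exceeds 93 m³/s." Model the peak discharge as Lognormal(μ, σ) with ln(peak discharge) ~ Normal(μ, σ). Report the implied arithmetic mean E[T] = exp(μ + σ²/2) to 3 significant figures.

E[T] ≈ 72.5 m³/s

If T ~ Lognormal(μ,σ) then ln T ~ Normal(μ,σ), so the p-quantile of ln T is μ + z_p·σ.
ln(33) = 3.497 and ln(93) = 4.533; z_{0.21} = -0.8064, z_{0.76} = 0.7063.
σ = (4.533 − 3.497)/(0.7063 − (-0.8064)) = 0.685.
μ = 3.497 − (-0.8064)·0.685 = 4.049.
E[T] = exp(μ + σ²/2) = exp(4.049 + 0.2346) = 72.5 m³/s.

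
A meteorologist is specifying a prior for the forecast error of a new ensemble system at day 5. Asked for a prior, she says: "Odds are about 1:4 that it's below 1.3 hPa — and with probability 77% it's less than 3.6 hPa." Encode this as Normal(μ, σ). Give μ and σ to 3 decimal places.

μ = 2.525, σ = 1.455

The p-quantile of Normal(μ,σ) is μ + z_p·σ, with z_{0.2} = -0.8416 and z_{0.77} = 0.7388.
Eliminate σ: μ = (z₂·x₁ − z₁·x₂)/(z₂ − z₁) = (0.7388·1.3 − (-0.8416)·3.6)/1.58 = 2.525.
Then σ = (x₂ − x₁)/(z₂ − z₁) = (3.6 − 1.3)/1.58 = 1.455.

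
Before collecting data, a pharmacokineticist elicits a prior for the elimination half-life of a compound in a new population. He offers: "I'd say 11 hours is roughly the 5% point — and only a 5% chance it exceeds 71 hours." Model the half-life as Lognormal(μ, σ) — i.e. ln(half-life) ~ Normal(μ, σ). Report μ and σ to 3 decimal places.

If T ~ Lognormal(μ,σ) then ln T ~ Normal(μ,σ), so the p-quantile of ln T is μ + z_p·σ.
ln(11) = 2.398 and ln(71) = 4.263; z_{0.05} = -1.645, z_{0.95} = 1.645.
σ = (4.263 − 2.398)/(1.645 − (-1.645)) = 0.567.
μ = 2.398 − (-1.645)·0.567 = 3.330.

μ ≈ 3.330, σ ≈ 0.567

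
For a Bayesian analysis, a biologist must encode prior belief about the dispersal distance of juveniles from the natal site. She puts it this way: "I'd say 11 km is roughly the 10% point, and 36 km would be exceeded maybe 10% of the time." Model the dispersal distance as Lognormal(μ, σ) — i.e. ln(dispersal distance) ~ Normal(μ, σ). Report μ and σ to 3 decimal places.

μ ≈ 2.991, σ ≈ 0.463

If T ~ Lognormal(μ,σ) then ln T ~ Normal(μ,σ), so the p-quantile of ln T is μ + z_p·σ.
ln(11) = 2.398 and ln(36) = 3.584; z_{0.1} = -1.282, z_{0.9} = 1.282.
σ = (3.584 − 2.398)/(1.282 − (-1.282)) = 0.463.
μ = 2.398 − (-1.282)·0.463 = 2.991.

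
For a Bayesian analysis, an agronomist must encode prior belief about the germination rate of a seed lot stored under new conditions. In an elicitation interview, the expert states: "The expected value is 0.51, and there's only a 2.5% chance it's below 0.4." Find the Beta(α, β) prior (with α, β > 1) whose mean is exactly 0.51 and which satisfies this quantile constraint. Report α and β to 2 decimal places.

α ≈ 39.91, β ≈ 38.34

With mean 0.51 fixed, write α = 0.51s, β = 0.49s where s = α+β.
Need P(θ < 0.4) = 0.025 under Beta(0.51s, 0.49s). Normal approximation: (q−m)/√(m(1−m)/s) ≈ z_{0.025} = -1.96, so s ≈ 0.51·0.49·(-1.96)²/(0.4−0.51)² = 79.3.
At s = 79.3: P(θ<0.4) ≈ 0.024. Adjusting to match 0.025 gives s ≈ 78.25.
So α = 0.51·78.25 ≈ 39.91, β = 0.49·78.25 ≈ 38.34.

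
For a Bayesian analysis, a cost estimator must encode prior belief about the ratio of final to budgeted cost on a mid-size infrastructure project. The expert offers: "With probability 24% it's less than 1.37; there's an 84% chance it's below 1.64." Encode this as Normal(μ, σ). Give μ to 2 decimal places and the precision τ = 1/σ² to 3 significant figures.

For Normal(μ,σ), the p-quantile is μ + z_p·σ. Here z_{0.24} = -0.7063, z_{0.84} = 0.9945.
So 1.37 = μ − 0.7063σ and 1.64 = μ + 0.9945σ.
Subtracting: σ = (1.64 − 1.37)/(0.9945 − (-0.7063)) = 0.16.
Then μ = 1.37 − (-0.7063)·0.16 = 1.48.
Precision τ = 1/σ² = 1/0.1588² = 39.7.

μ = 1.48, τ = 39.7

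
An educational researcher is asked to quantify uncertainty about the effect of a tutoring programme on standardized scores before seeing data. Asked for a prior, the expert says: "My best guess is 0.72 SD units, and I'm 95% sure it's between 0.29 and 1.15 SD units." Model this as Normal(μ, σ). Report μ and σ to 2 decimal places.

μ = 0.72, σ = 0.22

A symmetric 95% interval runs μ ± z·σ with z = 1.96.
Half-width = 0.43, so σ = 0.43/1.96 = 0.22.
μ is the stated best guess, 0.72.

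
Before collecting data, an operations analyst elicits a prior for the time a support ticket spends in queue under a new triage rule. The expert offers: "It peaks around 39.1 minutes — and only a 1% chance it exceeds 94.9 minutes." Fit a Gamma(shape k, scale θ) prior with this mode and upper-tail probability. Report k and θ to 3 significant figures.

k ≈ 7.01, θ ≈ 6.51

Gamma(k,θ) with k>1 has mode (k−1)θ, so θ = 39.1/(k−1).
Need P(X < 94.9) = 0.99 with θ tied to k this way. Start at k = 2, θ = 39.1: P(X<94.9) ≈ 0.697.
Too low — raise k to concentrate. Iterating converges to k ≈ 7.01.
Then θ = 39.1/(7.01−1) ≈ 6.51.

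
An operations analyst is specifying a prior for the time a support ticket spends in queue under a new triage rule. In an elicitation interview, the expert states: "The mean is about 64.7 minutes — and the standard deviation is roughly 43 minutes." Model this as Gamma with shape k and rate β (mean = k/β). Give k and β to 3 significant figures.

For Gamma(k, rate β): mean = k/β, variance = k/β², so CV = 1/√k.
CV = SD/mean = 43/64.7 = 0.6646, hence k = 1/CV² = 2.26.
Then β = k/mean = 2.26/64.7 = 0.035.

k ≈ 2.26, β ≈ 0.035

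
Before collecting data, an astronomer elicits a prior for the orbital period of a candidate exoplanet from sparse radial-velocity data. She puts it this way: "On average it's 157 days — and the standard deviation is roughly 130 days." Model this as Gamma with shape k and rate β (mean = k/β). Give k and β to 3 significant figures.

k ≈ 1.46, β ≈ 0.00929

For Gamma(k, rate β): mean = k/β, variance = k/β², so CV = 1/√k.
CV = SD/mean = 130/157 = 0.828, hence k = 1/CV² = 1.46.
Then β = k/mean = 1.46/157 = 0.00929.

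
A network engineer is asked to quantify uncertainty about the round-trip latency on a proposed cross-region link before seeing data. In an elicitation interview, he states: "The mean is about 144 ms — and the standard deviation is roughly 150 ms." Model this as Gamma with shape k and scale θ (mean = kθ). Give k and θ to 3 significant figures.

k ≈ 0.922, θ ≈ 156

For Gamma(k, scale θ): mean = kθ, variance = kθ², so CV = 1/√k.
CV = SD/mean = 150/144 = 1.042, hence k = 1/CV² = 0.922.
Then θ = mean/k = 144/0.922 = 156.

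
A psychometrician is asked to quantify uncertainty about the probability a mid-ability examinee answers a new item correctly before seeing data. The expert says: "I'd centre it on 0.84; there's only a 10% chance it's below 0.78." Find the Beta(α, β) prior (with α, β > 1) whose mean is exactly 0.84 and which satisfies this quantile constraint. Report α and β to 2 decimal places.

With mean 0.84 fixed, write α = 0.84s, β = 0.16s where s = α+β.
Need P(θ < 0.78) = 0.1 under Beta(0.84s, 0.16s). Normal approximation: (q−m)/√(m(1−m)/s) ≈ z_{0.1} = -1.28, so s ≈ 0.84·0.16·(-1.28)²/(0.78−0.84)² = 61.3.
At s = 61.3: P(θ<0.78) ≈ 0.106. Adjusting to match 0.1 gives s ≈ 64.90.
So α = 0.84·64.90 ≈ 54.52, β = 0.16·64.90 ≈ 10.38.

α ≈ 54.52, β ≈ 10.38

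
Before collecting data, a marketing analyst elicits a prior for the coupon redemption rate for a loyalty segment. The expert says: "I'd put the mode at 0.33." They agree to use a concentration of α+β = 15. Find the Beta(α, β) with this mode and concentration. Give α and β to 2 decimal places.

For α,β > 1 the Beta mode is (α−1)/(α+β−2). With α+β = 15, the mode is (α−1)/13.
Set (α−1)/13 = 0.33 → α = 1 + 0.33·13 = 5.29.
β = 15 − α = 9.71.

α = 5.29, β = 9.71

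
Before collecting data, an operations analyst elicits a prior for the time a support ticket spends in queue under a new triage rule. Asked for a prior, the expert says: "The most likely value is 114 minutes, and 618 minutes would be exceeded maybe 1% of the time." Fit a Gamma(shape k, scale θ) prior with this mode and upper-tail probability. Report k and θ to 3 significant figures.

Gamma(k,θ) with k>1 has mode (k−1)θ, so θ = 114/(k−1).
Need P(X < 618) = 0.99 with θ tied to k this way. Start at k = 2, θ = 114: P(X<618) ≈ 0.972.
Too low — raise k to concentrate. Iterating converges to k ≈ 2.34.
Then θ = 114/(2.34−1) ≈ 85.2.

k ≈ 2.34, θ ≈ 85.2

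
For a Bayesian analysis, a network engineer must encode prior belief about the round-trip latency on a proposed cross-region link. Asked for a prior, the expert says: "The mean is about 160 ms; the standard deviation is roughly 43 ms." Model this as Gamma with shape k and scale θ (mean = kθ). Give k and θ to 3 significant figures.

For Gamma(k, scale θ): mean = kθ, variance = kθ², so CV = 1/√k.
CV = SD/mean = 43/160 = 0.2687, hence k = 1/CV² = 13.8.
Then θ = mean/k = 160/13.8 = 11.6.

k ≈ 13.8, θ ≈ 11.6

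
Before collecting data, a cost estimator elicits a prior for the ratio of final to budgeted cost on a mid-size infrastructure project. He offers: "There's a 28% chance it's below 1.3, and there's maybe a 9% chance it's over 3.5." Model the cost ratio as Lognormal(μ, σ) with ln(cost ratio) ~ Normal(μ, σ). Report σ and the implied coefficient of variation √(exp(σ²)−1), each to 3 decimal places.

If T ~ Lognormal(μ,σ) then ln T ~ Normal(μ,σ), so the p-quantile of ln T is μ + z_p·σ.
ln(1.3) = 0.2624 and ln(3.5) = 1.253; z_{0.28} = -0.5828, z_{0.91} = 1.341.
σ = (1.253 − 0.2624)/(1.341 − (-0.5828)) = 0.515.
μ = 0.2624 − (-0.5828)·0.515 = 0.562.
CV = √(exp(σ²)−1) = √(exp(0.2651)−1) = 0.551.

σ ≈ 0.515, CV ≈ 0.551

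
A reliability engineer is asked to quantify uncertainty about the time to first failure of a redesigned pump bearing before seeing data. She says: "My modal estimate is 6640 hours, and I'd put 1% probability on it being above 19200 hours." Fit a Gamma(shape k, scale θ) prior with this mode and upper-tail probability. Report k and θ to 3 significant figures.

k ≈ 5.03, θ ≈ 1650

Gamma(k,θ) with k>1 has mode (k−1)θ, so θ = 6640/(k−1).
Need P(X < 19200) = 0.99 with θ tied to k this way. Start at k = 2, θ = 6640: P(X<19200) ≈ 0.784.
Too low — raise k to concentrate. Iterating converges to k ≈ 5.03.
Then θ = 6640/(5.03−1) ≈ 1650.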